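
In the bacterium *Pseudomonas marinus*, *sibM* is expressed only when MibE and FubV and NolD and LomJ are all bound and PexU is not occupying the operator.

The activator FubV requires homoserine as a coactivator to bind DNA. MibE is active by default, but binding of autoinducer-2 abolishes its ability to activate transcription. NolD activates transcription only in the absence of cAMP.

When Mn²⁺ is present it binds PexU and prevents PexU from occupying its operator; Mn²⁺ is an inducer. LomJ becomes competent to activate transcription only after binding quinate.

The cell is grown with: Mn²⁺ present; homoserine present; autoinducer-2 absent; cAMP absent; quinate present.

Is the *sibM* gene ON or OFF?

Autoinducer-2 is absent, so MibE is active.
Mn²⁺ is present, so PexU is inactive.
Homoserine is present, so FubV is active.
cAMP is absent, so NolD is active.
Quinate is present, so LomJ is active.
No repressor is bound and MibE and FubV and NolD and LomJ are active, so *sibM* is transcribed.

ON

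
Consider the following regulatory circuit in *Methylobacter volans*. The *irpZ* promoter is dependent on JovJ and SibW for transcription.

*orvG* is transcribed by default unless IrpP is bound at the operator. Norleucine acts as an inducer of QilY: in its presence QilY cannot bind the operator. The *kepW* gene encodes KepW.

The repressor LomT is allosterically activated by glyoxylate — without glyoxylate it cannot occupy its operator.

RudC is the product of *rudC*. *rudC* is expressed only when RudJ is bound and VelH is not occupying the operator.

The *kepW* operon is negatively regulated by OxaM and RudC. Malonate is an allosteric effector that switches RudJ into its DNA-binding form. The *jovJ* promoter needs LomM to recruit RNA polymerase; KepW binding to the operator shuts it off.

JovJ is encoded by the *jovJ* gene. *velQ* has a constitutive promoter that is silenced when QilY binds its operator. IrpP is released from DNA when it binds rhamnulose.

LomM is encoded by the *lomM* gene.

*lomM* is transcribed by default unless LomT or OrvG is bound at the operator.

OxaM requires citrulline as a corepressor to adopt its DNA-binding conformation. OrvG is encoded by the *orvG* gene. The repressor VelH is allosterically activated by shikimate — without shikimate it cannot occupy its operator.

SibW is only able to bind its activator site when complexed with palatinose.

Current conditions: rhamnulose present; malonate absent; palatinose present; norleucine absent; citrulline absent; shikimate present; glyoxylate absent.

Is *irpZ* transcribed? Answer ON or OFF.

OFF

Glyoxylate is absent, so LomT is inactive.
Rhamnulose is present, so IrpP is inactive.
With no repressor bound, *orvG* is transcribed.
So OrvG is produced and active.
With repressor OrvG bound, *lomM* is not transcribed.
So LomM is not produced.
Citrulline is absent, so OxaM is inactive.
Shikimate is present, so VelH is active.
Malonate is absent, so RudJ is inactive.
With repressor VelH bound, *rudC* is not transcribed.
So RudC is not produced.
With no repressor bound, *kepW* is transcribed.
So KepW is produced and active.
With repressor KepW bound, *jovJ* is not transcribed.
So JovJ is not produced.
Palatinose is present, so SibW is active.
Required activator JovJ is absent, so *irpZ* is not transcribed.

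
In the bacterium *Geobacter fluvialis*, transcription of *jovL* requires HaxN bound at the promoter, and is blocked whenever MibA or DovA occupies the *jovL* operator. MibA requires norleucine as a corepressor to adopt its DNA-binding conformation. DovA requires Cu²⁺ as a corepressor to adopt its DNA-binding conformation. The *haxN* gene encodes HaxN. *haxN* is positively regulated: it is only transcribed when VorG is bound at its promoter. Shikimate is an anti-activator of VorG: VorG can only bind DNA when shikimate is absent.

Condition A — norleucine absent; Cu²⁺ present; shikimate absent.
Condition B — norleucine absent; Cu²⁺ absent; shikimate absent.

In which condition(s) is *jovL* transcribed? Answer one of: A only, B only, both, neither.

Condition A:
Norleucine is absent, so MibA is inactive.
Cu²⁺ is present, so DovA is active.
Shikimate is absent, so VorG is active.
No repressor is bound and VorG is active, so *haxN* is transcribed.
So HaxN is produced and active.
With repressor DovA bound, *jovL* is not transcribed.
→ *jovL* is OFF in A.
Condition B:
Norleucine is absent, so MibA is inactive.
Cu²⁺ is absent, so DovA is inactive.
Shikimate is absent, so VorG is active.
No repressor is bound and VorG is active, so *haxN* is transcribed.
So HaxN is produced and active.
No repressor is bound and HaxN is active, so *jovL* is transcribed.
→ *jovL* is ON in B.

B only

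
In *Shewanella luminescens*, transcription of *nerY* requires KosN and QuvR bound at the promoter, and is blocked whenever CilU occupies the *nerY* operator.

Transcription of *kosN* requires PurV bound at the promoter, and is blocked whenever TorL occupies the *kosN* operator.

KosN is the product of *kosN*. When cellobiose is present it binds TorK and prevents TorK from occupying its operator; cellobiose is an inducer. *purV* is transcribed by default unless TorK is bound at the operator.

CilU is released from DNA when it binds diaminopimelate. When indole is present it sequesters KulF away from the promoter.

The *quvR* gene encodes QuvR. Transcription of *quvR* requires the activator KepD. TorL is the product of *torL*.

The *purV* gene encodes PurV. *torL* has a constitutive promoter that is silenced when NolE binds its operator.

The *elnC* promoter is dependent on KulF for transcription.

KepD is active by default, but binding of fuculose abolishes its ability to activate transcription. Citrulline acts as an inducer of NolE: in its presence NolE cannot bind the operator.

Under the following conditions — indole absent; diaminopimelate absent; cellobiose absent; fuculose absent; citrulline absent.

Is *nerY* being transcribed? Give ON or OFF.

OFF

Citrulline is absent, so NolE is active.
With repressor NolE bound, *torL* is not transcribed.
So TorL is not produced.
Cellobiose is absent, so TorK is active.
With repressor TorK bound, *purV* is not transcribed.
So PurV is not produced.
Required activator PurV is absent, so *kosN* is not transcribed.
So KosN is not produced.
Fuculose is absent, so KepD is active.
No repressor is bound and KepD is active, so *quvR* is transcribed.
So QuvR is produced and active.
Diaminopimelate is absent, so CilU is active.
With repressor CilU bound, *nerY* is not transcribed.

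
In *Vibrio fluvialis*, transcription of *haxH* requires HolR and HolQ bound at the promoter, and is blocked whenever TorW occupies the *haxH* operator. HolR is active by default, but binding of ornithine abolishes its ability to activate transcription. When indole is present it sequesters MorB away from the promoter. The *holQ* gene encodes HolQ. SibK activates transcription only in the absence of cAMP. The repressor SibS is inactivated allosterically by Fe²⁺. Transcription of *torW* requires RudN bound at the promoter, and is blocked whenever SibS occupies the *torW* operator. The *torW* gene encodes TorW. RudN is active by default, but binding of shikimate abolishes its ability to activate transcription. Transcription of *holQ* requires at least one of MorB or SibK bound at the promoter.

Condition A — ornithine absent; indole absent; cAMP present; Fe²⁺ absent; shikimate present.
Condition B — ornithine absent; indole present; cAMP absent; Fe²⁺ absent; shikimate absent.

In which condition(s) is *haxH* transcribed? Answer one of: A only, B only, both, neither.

both

Condition A:
Ornithine is absent, so HolR is active.
Indole is absent, so MorB is active.
cAMP is present, so SibK is inactive.
Activator MorB is present, so *holQ* is transcribed.
So HolQ is produced and active.
Fe²⁺ is absent, so SibS is active.
Shikimate is present, so RudN is inactive.
With repressor SibS bound, *torW* is not transcribed.
So TorW is not produced.
No repressor is bound and HolR and HolQ are active, so *haxH* is transcribed.
→ *haxH* is ON in A.
Condition B:
Ornithine is absent, so HolR is active.
Indole is present, so MorB is inactive.
cAMP is absent, so SibK is active.
Activator SibK is present, so *holQ* is transcribed.
So HolQ is produced and active.
Fe²⁺ is absent, so SibS is active.
Shikimate is absent, so RudN is active.
With repressor SibS bound, *torW* is not transcribed.
So TorW is not produced.
No repressor is bound and HolR and HolQ are active, so *haxH* is transcribed.
→ *haxH* is ON in B.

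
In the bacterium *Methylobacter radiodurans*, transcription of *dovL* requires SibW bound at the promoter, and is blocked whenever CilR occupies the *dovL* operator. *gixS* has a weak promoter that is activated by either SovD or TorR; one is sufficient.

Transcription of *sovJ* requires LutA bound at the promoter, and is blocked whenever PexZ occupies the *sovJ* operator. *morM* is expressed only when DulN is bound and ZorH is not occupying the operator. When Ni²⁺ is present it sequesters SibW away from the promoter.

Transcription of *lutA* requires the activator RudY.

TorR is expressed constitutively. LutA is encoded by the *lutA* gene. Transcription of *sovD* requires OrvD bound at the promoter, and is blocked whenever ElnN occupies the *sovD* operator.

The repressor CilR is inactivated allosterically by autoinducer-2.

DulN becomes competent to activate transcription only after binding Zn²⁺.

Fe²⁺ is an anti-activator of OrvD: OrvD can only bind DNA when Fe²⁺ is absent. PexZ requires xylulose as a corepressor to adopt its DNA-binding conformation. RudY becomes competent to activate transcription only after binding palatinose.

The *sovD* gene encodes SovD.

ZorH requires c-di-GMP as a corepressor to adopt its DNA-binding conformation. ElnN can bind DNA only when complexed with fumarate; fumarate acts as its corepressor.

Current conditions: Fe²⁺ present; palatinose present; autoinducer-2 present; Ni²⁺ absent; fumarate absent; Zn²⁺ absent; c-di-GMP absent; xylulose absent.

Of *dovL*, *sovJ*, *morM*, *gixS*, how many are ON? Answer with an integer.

Ni²⁺ is absent, so SibW is active.
Autoinducer-2 is present, so CilR is inactive.
No repressor is bound and SibW is active, so *dovL* is transcribed.
→ *dovL* is ON.
Palatinose is present, so RudY is active.
No repressor is bound and RudY is active, so *lutA* is transcribed.
So LutA is produced and active.
Xylulose is absent, so PexZ is inactive.
No repressor is bound and LutA is active, so *sovJ* is transcribed.
→ *sovJ* is ON.
c-di-GMP is absent, so ZorH is inactive.
Zn²⁺ is absent, so DulN is inactive.
Required activator DulN is absent, so *morM* is not transcribed.
→ *morM* is OFF.
Fe²⁺ is present, so OrvD is inactive.
Fumarate is absent, so ElnN is inactive.
Required activator OrvD is absent, so *sovD* is not transcribed.
So SovD is not produced.
TorR is produced constitutively and is active.
Activator TorR is present, so *gixS* is transcribed.
→ *gixS* is ON.
3 of the 4 genes are transcribed.

3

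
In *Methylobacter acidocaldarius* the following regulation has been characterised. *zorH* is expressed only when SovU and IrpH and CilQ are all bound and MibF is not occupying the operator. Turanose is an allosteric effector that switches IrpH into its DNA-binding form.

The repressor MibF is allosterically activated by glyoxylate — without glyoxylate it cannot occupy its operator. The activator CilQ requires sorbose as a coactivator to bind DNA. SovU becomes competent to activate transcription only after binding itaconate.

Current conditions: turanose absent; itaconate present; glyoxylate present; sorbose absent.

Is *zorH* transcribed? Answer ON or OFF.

Itaconate is present, so SovU is active.
Turanose is absent, so IrpH is inactive.
Sorbose is absent, so CilQ is inactive.
Glyoxylate is present, so MibF is active.
With repressor MibF bound, *zorH* is not transcribed.

OFF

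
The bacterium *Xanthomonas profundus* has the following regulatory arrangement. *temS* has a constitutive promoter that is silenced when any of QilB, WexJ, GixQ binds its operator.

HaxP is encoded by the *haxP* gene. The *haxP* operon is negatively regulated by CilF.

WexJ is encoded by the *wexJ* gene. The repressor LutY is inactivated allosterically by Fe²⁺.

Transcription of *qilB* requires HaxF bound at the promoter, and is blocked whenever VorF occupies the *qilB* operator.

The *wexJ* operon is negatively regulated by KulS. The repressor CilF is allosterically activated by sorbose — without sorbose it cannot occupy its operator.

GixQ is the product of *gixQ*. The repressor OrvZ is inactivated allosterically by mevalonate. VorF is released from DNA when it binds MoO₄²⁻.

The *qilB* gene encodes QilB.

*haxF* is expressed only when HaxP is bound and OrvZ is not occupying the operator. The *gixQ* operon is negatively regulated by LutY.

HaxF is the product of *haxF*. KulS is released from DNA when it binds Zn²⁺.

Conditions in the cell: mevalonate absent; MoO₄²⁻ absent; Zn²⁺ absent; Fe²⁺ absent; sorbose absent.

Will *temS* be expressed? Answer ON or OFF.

ON

MoO₄²⁻ is absent, so VorF is active.
Mevalonate is absent, so OrvZ is active.
Sorbose is absent, so CilF is inactive.
With no repressor bound, *haxP* is transcribed.
So HaxP is produced and active.
With repressor OrvZ bound, *haxF* is not transcribed.
So HaxF is not produced.
With repressor VorF bound, *qilB* is not transcribed.
So QilB is not produced.
Zn²⁺ is absent, so KulS is active.
With repressor KulS bound, *wexJ* is not transcribed.
So WexJ is not produced.
Fe²⁺ is absent, so LutY is active.
With repressor LutY bound, *gixQ* is not transcribed.
So GixQ is not produced.
With no repressor bound, *temS* is transcribed.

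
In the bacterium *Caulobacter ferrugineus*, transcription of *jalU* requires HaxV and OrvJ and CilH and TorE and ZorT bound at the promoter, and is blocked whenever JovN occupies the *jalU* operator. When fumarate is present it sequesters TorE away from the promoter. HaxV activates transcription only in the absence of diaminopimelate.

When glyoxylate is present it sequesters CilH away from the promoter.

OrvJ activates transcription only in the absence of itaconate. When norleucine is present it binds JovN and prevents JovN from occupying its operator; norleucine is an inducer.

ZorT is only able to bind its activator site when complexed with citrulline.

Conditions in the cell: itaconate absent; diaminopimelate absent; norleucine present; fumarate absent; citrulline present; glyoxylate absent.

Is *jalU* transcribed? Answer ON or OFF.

ON

Norleucine is present, so JovN is inactive.
Diaminopimelate is absent, so HaxV is active.
Itaconate is absent, so OrvJ is active.
Glyoxylate is absent, so CilH is active.
Fumarate is absent, so TorE is active.
Citrulline is present, so ZorT is active.
No repressor is bound and HaxV and OrvJ and CilH and TorE and ZorT are active, so *jalU* is transcribed.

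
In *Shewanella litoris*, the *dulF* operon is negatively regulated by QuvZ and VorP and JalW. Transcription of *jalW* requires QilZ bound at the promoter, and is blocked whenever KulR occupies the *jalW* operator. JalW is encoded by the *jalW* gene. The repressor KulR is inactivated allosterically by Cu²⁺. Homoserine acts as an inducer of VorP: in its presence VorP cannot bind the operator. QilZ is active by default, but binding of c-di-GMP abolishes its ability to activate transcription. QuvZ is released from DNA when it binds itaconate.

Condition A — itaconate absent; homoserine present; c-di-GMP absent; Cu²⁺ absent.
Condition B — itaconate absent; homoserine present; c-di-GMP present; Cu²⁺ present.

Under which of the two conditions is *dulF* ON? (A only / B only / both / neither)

Condition A:
Itaconate is absent, so QuvZ is active.
Homoserine is present, so VorP is inactive.
c-di-GMP is absent, so QilZ is active.
Cu²⁺ is absent, so KulR is active.
With repressor KulR bound, *jalW* is not transcribed.
So JalW is not produced.
With repressor QuvZ bound, *dulF* is not transcribed.
→ *dulF* is OFF in A.
Condition B:
Itaconate is absent, so QuvZ is active.
Homoserine is present, so VorP is inactive.
c-di-GMP is present, so QilZ is inactive.
Cu²⁺ is present, so KulR is inactive.
Required activator QilZ is absent, so *jalW* is not transcribed.
So JalW is not produced.
With repressor QuvZ bound, *dulF* is not transcribed.
→ *dulF* is OFF in B.

neither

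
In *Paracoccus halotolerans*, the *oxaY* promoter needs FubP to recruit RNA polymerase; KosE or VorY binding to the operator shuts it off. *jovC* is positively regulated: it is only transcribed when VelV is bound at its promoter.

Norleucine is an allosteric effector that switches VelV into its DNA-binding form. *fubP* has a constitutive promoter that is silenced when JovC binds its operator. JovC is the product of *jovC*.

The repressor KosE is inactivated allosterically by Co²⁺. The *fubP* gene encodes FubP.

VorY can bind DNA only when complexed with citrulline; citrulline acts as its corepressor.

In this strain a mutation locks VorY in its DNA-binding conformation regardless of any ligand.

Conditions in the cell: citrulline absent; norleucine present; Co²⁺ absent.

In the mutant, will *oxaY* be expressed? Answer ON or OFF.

OFF

Norleucine is present, so VelV is active.
No repressor is bound and VelV is active, so *jovC* is transcribed.
So JovC is produced and active.
With repressor JovC bound, *fubP* is not transcribed.
So FubP is not produced.
Co²⁺ is absent, so KosE is active.
VorY is constitutively active in this strain.
With repressor KosE bound, *oxaY* is not transcribed.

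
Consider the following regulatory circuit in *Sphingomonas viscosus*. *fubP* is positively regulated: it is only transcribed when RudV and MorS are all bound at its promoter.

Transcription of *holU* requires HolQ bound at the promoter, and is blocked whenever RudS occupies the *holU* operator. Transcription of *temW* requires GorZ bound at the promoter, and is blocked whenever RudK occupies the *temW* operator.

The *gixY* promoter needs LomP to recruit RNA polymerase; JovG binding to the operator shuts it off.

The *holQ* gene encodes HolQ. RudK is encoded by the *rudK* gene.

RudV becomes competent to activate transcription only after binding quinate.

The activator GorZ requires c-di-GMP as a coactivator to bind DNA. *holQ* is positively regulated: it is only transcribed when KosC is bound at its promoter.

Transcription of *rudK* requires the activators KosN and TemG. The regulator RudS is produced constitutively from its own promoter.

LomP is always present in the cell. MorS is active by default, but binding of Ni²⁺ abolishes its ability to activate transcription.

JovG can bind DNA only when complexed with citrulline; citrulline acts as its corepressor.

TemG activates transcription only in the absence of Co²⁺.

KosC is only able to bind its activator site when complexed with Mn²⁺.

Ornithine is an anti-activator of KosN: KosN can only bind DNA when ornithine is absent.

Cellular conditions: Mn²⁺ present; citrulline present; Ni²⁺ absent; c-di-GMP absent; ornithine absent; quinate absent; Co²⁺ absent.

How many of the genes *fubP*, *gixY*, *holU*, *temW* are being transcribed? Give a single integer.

Quinate is absent, so RudV is inactive.
Ni²⁺ is absent, so MorS is active.
Required activator RudV is absent, so *fubP* is not transcribed.
→ *fubP* is OFF.
Citrulline is present, so JovG is active.
LomP is produced constitutively and is active.
With repressor JovG bound, *gixY* is not transcribed.
→ *gixY* is OFF.
Mn²⁺ is present, so KosC is active.
No repressor is bound and KosC is active, so *holQ* is transcribed.
So HolQ is produced and active.
RudS is produced constitutively and is active.
With repressor RudS bound, *holU* is not transcribed.
→ *holU* is OFF.
c-di-GMP is absent, so GorZ is inactive.
Ornithine is absent, so KosN is active.
Co²⁺ is absent, so TemG is active.
No repressor is bound and KosN and TemG are active, so *rudK* is transcribed.
So RudK is produced and active.
With repressor RudK bound, *temW* is not transcribed.
→ *temW* is OFF.
0 of the 4 genes are transcribed.

0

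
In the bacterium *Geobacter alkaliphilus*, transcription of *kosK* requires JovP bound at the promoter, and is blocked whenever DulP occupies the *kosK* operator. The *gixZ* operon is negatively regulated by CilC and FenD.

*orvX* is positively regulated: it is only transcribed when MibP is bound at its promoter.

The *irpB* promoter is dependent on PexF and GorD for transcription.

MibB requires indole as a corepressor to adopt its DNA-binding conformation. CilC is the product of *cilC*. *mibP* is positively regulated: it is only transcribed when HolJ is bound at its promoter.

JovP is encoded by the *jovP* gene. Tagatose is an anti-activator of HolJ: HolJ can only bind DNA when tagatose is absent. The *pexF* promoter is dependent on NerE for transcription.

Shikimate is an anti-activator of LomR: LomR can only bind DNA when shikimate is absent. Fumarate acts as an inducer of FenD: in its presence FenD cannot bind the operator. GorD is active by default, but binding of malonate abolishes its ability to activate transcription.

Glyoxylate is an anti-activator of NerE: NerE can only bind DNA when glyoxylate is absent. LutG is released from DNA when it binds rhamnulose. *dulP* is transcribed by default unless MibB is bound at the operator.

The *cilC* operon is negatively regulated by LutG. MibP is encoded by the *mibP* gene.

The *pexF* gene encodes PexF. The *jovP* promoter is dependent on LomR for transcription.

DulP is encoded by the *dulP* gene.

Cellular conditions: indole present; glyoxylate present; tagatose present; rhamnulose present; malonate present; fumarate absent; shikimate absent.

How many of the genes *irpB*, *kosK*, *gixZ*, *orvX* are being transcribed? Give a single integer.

1

Glyoxylate is present, so NerE is inactive.
Required activator NerE is absent, so *pexF* is not transcribed.
So PexF is not produced.
Malonate is present, so GorD is inactive.
Required activator PexF is absent, so *irpB* is not transcribed.
→ *irpB* is OFF.
Shikimate is absent, so LomR is active.
No repressor is bound and LomR is active, so *jovP* is transcribed.
So JovP is produced and active.
Indole is present, so MibB is active.
With repressor MibB bound, *dulP* is not transcribed.
So DulP is not produced.
No repressor is bound and JovP is active, so *kosK* is transcribed.
→ *kosK* is ON.
Rhamnulose is present, so LutG is inactive.
With no repressor bound, *cilC* is transcribed.
So CilC is produced and active.
Fumarate is absent, so FenD is active.
With repressor CilC bound, *gixZ* is not transcribed.
→ *gixZ* is OFF.
Tagatose is present, so HolJ is inactive.
Required activator HolJ is absent, so *mibP* is not transcribed.
So MibP is not produced.
Required activator MibP is absent, so *orvX* is not transcribed.
→ *orvX* is OFF.
1 of the 4 genes is transcribed.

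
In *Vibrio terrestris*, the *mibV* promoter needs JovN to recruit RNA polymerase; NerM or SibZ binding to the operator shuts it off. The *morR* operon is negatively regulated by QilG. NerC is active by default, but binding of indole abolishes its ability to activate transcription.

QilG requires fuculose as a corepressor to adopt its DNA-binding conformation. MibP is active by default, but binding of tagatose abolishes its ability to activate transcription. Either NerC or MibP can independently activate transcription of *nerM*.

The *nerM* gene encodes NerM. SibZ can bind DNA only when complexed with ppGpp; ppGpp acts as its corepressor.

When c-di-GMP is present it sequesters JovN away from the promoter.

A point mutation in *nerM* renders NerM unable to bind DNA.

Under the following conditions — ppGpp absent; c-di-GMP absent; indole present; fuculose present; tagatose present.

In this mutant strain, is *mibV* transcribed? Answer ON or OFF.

ON

NerM is non-functional in this strain, so it has no effect.
c-di-GMP is absent, so JovN is active.
ppGpp is absent, so SibZ is inactive.
No repressor is bound and JovN is active, so *mibV* is transcribed.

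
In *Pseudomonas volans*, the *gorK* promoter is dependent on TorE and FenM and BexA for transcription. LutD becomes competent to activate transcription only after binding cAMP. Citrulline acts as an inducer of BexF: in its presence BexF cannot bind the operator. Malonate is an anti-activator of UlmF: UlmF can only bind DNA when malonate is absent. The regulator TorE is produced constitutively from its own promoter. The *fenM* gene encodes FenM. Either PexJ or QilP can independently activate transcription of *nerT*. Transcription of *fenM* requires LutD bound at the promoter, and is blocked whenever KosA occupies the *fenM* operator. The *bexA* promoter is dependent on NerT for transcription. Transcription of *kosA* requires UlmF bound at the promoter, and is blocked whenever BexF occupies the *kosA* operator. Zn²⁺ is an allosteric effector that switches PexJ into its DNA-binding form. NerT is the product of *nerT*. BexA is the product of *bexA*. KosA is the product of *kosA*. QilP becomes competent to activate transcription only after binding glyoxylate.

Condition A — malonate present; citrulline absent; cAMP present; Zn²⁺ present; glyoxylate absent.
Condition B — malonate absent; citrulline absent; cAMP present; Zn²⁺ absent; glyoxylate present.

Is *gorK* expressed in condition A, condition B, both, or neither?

both

Condition A:
TorE is produced constitutively and is active.
Malonate is present, so UlmF is inactive.
Citrulline is absent, so BexF is active.
With repressor BexF bound, *kosA* is not transcribed.
So KosA is not produced.
cAMP is present, so LutD is active.
No repressor is bound and LutD is active, so *fenM* is transcribed.
So FenM is produced and active.
Zn²⁺ is present, so PexJ is active.
Glyoxylate is absent, so QilP is inactive.
Activator PexJ is present, so *nerT* is transcribed.
So NerT is produced and active.
No repressor is bound and NerT is active, so *bexA* is transcribed.
So BexA is produced and active.
No repressor is bound and TorE and FenM and BexA are active, so *gorK* is transcribed.
→ *gorK* is ON in A.
Condition B:
TorE is produced constitutively and is active.
Malonate is absent, so UlmF is active.
Citrulline is absent, so BexF is active.
With repressor BexF bound, *kosA* is not transcribed.
So KosA is not produced.
cAMP is present, so LutD is active.
No repressor is bound and LutD is active, so *fenM* is transcribed.
So FenM is produced and active.
Zn²⁺ is absent, so PexJ is inactive.
Glyoxylate is present, so QilP is active.
Activator QilP is present, so *nerT* is transcribed.
So NerT is produced and active.
No repressor is bound and NerT is active, so *bexA* is transcribed.
So BexA is produced and active.
No repressor is bound and TorE and FenM and BexA are active, so *gorK* is transcribed.
→ *gorK* is ON in B.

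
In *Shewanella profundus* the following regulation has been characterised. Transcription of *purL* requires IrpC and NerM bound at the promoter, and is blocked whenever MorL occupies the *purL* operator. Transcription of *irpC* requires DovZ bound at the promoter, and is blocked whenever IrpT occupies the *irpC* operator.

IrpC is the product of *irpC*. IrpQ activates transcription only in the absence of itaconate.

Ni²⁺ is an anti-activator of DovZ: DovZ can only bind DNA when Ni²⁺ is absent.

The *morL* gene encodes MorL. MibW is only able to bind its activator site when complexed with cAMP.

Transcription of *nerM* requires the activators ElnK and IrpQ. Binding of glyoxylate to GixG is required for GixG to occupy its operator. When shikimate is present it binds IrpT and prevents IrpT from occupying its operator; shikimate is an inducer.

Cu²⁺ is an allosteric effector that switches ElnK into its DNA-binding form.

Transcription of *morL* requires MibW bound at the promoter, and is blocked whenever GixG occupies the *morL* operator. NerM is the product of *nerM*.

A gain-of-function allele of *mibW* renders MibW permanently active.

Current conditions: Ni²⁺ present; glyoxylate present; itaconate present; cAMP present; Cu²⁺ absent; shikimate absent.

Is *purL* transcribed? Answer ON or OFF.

Shikimate is absent, so IrpT is active.
Ni²⁺ is present, so DovZ is inactive.
With repressor IrpT bound, *irpC* is not transcribed.
So IrpC is not produced.
MibW is constitutively active in this strain.
Glyoxylate is present, so GixG is active.
With repressor GixG bound, *morL* is not transcribed.
So MorL is not produced.
Cu²⁺ is absent, so ElnK is inactive.
Itaconate is present, so IrpQ is inactive.
Required activator ElnK is absent, so *nerM* is not transcribed.
So NerM is not produced.
Required activator IrpC is absent, so *purL* is not transcribed.

OFF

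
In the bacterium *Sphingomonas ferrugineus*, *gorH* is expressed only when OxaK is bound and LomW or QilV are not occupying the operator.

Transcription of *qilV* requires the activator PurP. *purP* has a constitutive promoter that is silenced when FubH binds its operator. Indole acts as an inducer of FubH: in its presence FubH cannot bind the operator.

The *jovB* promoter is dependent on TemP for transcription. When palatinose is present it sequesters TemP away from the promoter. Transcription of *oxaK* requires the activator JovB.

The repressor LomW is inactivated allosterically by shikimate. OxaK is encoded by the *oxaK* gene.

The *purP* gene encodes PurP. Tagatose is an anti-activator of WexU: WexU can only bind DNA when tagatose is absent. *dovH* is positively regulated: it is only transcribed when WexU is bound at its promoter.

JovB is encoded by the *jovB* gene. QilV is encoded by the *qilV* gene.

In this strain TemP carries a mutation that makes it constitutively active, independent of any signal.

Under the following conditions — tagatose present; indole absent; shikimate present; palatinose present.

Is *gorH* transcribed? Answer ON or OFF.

Shikimate is present, so LomW is inactive.
TemP is constitutively active in this strain.
No repressor is bound and TemP is active, so *jovB* is transcribed.
So JovB is produced and active.
No repressor is bound and JovB is active, so *oxaK* is transcribed.
So OxaK is produced and active.
Indole is absent, so FubH is active.
With repressor FubH bound, *purP* is not transcribed.
So PurP is not produced.
Required activator PurP is absent, so *qilV* is not transcribed.
So QilV is not produced.
No repressor is bound and OxaK is active, so *gorH* is transcribed.

ON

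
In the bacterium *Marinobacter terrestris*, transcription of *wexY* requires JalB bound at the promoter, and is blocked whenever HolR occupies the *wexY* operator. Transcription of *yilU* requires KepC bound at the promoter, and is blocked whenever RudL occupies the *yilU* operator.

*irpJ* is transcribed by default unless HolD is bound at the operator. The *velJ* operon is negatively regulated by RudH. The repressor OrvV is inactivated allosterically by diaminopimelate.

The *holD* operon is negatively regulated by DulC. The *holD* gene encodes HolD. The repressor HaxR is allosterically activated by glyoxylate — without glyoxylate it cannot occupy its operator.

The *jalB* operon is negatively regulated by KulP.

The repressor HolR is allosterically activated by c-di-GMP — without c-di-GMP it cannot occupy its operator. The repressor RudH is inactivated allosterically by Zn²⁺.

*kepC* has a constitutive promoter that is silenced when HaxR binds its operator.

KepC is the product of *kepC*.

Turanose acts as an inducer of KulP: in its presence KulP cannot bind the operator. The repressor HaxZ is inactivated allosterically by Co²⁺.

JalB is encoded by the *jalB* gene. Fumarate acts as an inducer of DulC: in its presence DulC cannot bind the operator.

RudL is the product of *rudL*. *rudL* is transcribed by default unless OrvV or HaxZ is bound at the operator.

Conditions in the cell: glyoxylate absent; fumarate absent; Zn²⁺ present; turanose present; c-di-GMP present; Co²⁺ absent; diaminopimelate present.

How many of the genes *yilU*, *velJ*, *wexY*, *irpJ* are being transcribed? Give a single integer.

3

Glyoxylate is absent, so HaxR is inactive.
With no repressor bound, *kepC* is transcribed.
So KepC is produced and active.
Diaminopimelate is present, so OrvV is inactive.
Co²⁺ is absent, so HaxZ is active.
With repressor HaxZ bound, *rudL* is not transcribed.
So RudL is not produced.
No repressor is bound and KepC is active, so *yilU* is transcribed.
→ *yilU* is ON.
Zn²⁺ is present, so RudH is inactive.
With no repressor bound, *velJ* is transcribed.
→ *velJ* is ON.
c-di-GMP is present, so HolR is active.
Turanose is present, so KulP is inactive.
With no repressor bound, *jalB* is transcribed.
So JalB is produced and active.
With repressor HolR bound, *wexY* is not transcribed.
→ *wexY* is OFF.
Fumarate is absent, so DulC is active.
With repressor DulC bound, *holD* is not transcribed.
So HolD is not produced.
With no repressor bound, *irpJ* is transcribed.
→ *irpJ* is ON.
3 of the 4 genes are transcribed.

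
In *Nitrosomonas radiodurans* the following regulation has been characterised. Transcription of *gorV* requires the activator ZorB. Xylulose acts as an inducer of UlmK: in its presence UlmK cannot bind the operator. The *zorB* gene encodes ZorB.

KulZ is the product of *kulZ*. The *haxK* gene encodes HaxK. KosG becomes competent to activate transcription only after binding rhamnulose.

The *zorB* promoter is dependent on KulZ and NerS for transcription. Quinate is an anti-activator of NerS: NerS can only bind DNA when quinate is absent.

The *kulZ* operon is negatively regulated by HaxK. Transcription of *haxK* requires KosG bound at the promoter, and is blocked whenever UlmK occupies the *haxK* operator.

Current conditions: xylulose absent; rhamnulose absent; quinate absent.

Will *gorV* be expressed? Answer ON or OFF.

ON

Rhamnulose is absent, so KosG is inactive.
Xylulose is absent, so UlmK is active.
With repressor UlmK bound, *haxK* is not transcribed.
So HaxK is not produced.
With no repressor bound, *kulZ* is transcribed.
So KulZ is produced and active.
Quinate is absent, so NerS is active.
No repressor is bound and KulZ and NerS are active, so *zorB* is transcribed.
So ZorB is produced and active.
No repressor is bound and ZorB is active, so *gorV* is transcribed.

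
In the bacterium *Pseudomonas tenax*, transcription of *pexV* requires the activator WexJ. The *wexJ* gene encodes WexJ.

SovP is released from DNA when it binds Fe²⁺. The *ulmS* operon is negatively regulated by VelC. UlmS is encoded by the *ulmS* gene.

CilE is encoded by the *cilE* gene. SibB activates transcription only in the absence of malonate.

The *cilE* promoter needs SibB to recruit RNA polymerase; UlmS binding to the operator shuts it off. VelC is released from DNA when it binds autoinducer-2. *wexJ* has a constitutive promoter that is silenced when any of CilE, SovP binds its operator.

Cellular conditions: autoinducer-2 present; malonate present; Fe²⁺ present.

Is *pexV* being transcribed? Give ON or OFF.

ON

Autoinducer-2 is present, so VelC is inactive.
With no repressor bound, *ulmS* is transcribed.
So UlmS is produced and active.
Malonate is present, so SibB is inactive.
With repressor UlmS bound, *cilE* is not transcribed.
So CilE is not produced.
Fe²⁺ is present, so SovP is inactive.
With no repressor bound, *wexJ* is transcribed.
So WexJ is produced and active.
No repressor is bound and WexJ is active, so *pexV* is transcribed.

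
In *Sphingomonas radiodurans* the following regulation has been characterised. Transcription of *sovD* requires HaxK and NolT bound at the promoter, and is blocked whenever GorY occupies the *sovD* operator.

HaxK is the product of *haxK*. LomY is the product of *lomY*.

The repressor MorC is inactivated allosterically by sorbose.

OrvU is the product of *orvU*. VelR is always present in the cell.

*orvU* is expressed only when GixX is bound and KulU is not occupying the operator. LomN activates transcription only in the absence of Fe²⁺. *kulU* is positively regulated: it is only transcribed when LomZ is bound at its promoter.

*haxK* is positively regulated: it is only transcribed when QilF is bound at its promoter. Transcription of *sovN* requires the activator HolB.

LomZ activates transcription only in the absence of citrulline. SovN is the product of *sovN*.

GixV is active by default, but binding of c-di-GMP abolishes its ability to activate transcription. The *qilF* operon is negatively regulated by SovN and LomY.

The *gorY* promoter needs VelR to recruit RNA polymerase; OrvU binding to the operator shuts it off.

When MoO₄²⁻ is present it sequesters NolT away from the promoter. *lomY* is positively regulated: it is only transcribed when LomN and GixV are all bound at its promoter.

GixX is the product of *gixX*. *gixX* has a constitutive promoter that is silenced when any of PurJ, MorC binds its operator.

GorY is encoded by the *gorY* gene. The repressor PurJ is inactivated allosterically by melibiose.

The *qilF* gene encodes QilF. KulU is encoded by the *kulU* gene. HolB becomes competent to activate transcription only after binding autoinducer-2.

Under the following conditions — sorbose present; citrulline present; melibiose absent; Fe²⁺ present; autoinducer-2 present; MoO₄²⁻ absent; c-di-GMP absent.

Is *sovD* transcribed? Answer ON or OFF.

OFF

Autoinducer-2 is present, so HolB is active.
No repressor is bound and HolB is active, so *sovN* is transcribed.
So SovN is produced and active.
Fe²⁺ is present, so LomN is inactive.
c-di-GMP is absent, so GixV is active.
Required activator LomN is absent, so *lomY* is not transcribed.
So LomY is not produced.
With repressor SovN bound, *qilF* is not transcribed.
So QilF is not produced.
Required activator QilF is absent, so *haxK* is not transcribed.
So HaxK is not produced.
VelR is produced constitutively and is active.
Citrulline is present, so LomZ is inactive.
Required activator LomZ is absent, so *kulU* is not transcribed.
So KulU is not produced.
Melibiose is absent, so PurJ is active.
Sorbose is present, so MorC is inactive.
With repressor PurJ bound, *gixX* is not transcribed.
So GixX is not produced.
Required activator GixX is absent, so *orvU* is not transcribed.
So OrvU is not produced.
No repressor is bound and VelR is active, so *gorY* is transcribed.
So GorY is produced and active.
MoO₄²⁻ is absent, so NolT is active.
With repressor GorY bound, *sovD* is not transcribed.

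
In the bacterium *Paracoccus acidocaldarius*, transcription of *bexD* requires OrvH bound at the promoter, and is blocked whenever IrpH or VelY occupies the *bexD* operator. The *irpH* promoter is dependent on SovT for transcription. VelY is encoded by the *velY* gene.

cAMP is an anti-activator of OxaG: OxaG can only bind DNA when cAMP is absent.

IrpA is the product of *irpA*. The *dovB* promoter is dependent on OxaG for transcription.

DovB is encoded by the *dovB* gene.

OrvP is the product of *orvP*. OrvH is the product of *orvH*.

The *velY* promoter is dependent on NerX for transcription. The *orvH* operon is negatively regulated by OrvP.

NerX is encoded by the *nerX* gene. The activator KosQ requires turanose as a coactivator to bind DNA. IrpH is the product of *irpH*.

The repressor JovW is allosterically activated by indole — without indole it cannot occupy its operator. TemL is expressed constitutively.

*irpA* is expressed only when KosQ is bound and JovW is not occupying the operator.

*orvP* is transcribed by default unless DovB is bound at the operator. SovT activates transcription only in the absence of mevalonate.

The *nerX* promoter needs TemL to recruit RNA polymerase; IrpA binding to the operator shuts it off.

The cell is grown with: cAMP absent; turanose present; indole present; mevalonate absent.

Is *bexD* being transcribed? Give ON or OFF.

Mevalonate is absent, so SovT is active.
No repressor is bound and SovT is active, so *irpH* is transcribed.
So IrpH is produced and active.
cAMP is absent, so OxaG is active.
No repressor is bound and OxaG is active, so *dovB* is transcribed.
So DovB is produced and active.
With repressor DovB bound, *orvP* is not transcribed.
So OrvP is not produced.
With no repressor bound, *orvH* is transcribed.
So OrvH is produced and active.
TemL is produced constitutively and is active.
Turanose is present, so KosQ is active.
Indole is present, so JovW is active.
With repressor JovW bound, *irpA* is not transcribed.
So IrpA is not produced.
No repressor is bound and TemL is active, so *nerX* is transcribed.
So NerX is produced and active.
No repressor is bound and NerX is active, so *velY* is transcribed.
So VelY is produced and active.
With repressor IrpH bound, *bexD* is not transcribed.

OFF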